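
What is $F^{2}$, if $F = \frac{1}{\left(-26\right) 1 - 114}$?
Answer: $\frac{1}{19600} \approx 5.102 \cdot 10^{-5}$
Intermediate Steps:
$F = - \frac{1}{140}$ ($F = \frac{1}{-26 - 114} = \frac{1}{-140} = - \frac{1}{140} \approx -0.0071429$)
$F^{2} = \left(- \frac{1}{140}\right)^{2} = \frac{1}{19600}$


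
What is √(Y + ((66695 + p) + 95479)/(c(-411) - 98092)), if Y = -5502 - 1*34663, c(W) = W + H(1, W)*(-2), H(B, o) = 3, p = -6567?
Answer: 2*I*√97444353934582/98509 ≈ 200.42*I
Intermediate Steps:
c(W) = -6 + W (c(W) = W + 3*(-2) = W - 6 = -6 + W)
Y = -40165 (Y = -5502 - 34663 = -40165)
√(Y + ((66695 + p) + 95479)/(c(-411) - 98092)) = √(-40165 + ((66695 - 6567) + 95479)/((-6 - 411) - 98092)) = √(-40165 + (60128 + 95479)/(-417 - 98092)) = √(-40165 + 155607/(-98509)) = √(-40165 + 155607*(-1/98509)) = √(-40165 - 155607/98509) = √(-3956769592/98509) = 2*I*√97444353934582/98509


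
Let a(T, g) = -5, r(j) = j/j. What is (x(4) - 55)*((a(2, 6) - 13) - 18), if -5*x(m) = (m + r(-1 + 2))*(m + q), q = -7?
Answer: 1872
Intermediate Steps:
r(j) = 1
x(m) = -(1 + m)*(-7 + m)/5 (x(m) = -(m + 1)*(m - 7)/5 = -(1 + m)*(-7 + m)/5)
(x(4) - 55)*((a(2, 6) - 13) - 18) = ((7/5 - ⅕*4² + (6/5)*4) - 55)*((-5 - 13) - 18) = ((7/5 - ⅕*16 + 24/5) - 55)*(-18 - 18) = ((7/5 - 16/5 + 24/5) - 55)*(-36) = (3 - 55)*(-36) = -52*(-36) = 1872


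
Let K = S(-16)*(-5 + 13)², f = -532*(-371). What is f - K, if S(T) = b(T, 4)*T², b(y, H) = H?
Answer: 131836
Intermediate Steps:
S(T) = 4*T²
f = 197372
K = 65536 (K = (4*(-16)²)*(-5 + 13)² = (4*256)*8² = 1024*64 = 65536)
f - K = 197372 - 1*65536 = 197372 - 65536 = 131836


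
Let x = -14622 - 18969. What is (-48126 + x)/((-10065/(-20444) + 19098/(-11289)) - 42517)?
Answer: 6286551895524/3270957905033 ≈ 1.9219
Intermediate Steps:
x = -33591
(-48126 + x)/((-10065/(-20444) + 19098/(-11289)) - 42517) = (-48126 - 33591)/((-10065/(-20444) + 19098/(-11289)) - 42517) = -81717/((-10065*(-1/20444) + 19098*(-1/11289)) - 42517) = -81717/((10065/20444 - 6366/3763) - 42517) = -81717/(-92271909/76930772 - 42517) = -81717/(-3270957905033/76930772) = -81717*(-76930772/3270957905033) = 6286551895524/3270957905033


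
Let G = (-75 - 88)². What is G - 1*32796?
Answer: -6227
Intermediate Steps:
G = 26569 (G = (-163)² = 26569)
G - 1*32796 = 26569 - 1*32796 = 26569 - 32796 = -6227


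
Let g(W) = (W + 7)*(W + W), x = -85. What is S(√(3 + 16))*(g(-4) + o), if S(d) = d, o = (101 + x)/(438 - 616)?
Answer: -2144*√19/89 ≈ -105.01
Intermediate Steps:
o = -8/89 (o = (101 - 85)/(438 - 616) = 16/(-178) = 16*(-1/178) = -8/89 ≈ -0.089888)
g(W) = 2*W*(7 + W) (g(W) = (7 + W)*(2*W) = 2*W*(7 + W))
S(√(3 + 16))*(g(-4) + o) = √(3 + 16)*(2*(-4)*(7 - 4) - 8/89) = √19*(2*(-4)*3 - 8/89) = √19*(-24 - 8/89) = √19*(-2144/89) = -2144*√19/89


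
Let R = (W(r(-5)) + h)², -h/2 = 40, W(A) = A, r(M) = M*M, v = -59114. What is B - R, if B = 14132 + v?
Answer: -48007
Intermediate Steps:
B = -44982 (B = 14132 - 59114 = -44982)
r(M) = M²
h = -80 (h = -2*40 = -80)
R = 3025 (R = ((-5)² - 80)² = (25 - 80)² = (-55)² = 3025)
B - R = -44982 - 1*3025 = -44982 - 3025 = -48007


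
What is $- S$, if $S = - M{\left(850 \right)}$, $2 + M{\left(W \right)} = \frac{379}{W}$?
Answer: $- \frac{1321}{850} \approx -1.5541$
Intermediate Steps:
$M{\left(W \right)} = -2 + \frac{379}{W}$
$S = \frac{1321}{850}$ ($S = - (-2 + \frac{379}{850}) = \left(-1\right) \left(- \frac{1321}{850}\right) = \frac{1321}{850} \approx 1.5541$)
$- S = \left(-1\right) \frac{1321}{850} = - \frac{1321}{850}$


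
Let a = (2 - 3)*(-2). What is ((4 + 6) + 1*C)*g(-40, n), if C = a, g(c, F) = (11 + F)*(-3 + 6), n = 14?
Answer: 900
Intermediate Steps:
g(c, F) = 33 + 3*F (g(c, F) = (11 + F)*3 = 33 + 3*F)
a = 2 (a = -1*(-2) = 2)
C = 2
((4 + 6) + 1*C)*g(-40, n) = ((4 + 6) + 1*2)*(33 + 3*14) = (10 + 2)*(33 + 42) = 12*75 = 900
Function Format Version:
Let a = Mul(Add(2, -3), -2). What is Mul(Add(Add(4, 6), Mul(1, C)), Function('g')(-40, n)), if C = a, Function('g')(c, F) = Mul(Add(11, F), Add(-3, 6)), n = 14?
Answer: 900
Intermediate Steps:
Function('g')(c, F) = Add(33, Mul(3, F)) (Function('g')(c, F) = Mul(Add(11, F), 3) = Add(33, Mul(3, F)))
a = 2 (a = Mul(-1, -2) = 2)
C = 2
Mul(Add(Add(4, 6), Mul(1, C)), Function('g')(-40, n)) = Mul(Add(Add(4, 6), Mul(1, 2)), Add(33, Mul(3, 14))) = Mul(Add(10, 2), Add(33, 42)) = Mul(12, 75) = 900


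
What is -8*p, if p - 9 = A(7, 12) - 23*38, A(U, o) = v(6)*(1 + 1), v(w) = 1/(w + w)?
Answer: 20756/3 ≈ 6918.7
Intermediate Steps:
v(w) = 1/(2*w)
A(U, o) = 1/6 (A(U, o) = ((1/2)/6)*(1 + 1) = ((1/2)*(1/6))*2 = (1/12)*2 = 1/6)
p = -5189/6 (p = 9 + (1/6 - 23*38) = 9 + (1/6 - 874) = 9 - 5243/6 = -5189/6 ≈ -864.83)
-8*p = -8*(-5189/6) = 20756/3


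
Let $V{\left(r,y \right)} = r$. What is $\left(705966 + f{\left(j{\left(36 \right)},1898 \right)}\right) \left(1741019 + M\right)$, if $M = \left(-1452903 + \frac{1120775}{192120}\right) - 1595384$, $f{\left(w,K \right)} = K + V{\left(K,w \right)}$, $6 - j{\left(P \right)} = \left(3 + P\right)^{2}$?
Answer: $- \frac{17825758325599237}{19212} \approx -9.2785 \cdot 10^{11}$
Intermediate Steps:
$j{\left(P \right)} = 6 - \left(3 + P\right)^{2}$
$f{\left(w,K \right)} = 2 K$ ($f{\left(w,K \right)} = K + K = 2 K$)
$M = - \frac{117127155533}{38424}$ ($M = \left(-1452903 + 1120775 \cdot \frac{1}{192120}\right) - 1595384 = \left(-1452903 + \frac{224155}{38424}\right) - 1595384 = - \frac{55826120717}{38424} - 1595384 = - \frac{117127155533}{38424} \approx -3.0483 \cdot 10^{6}$)
$\left(705966 + f{\left(j{\left(36 \right)},1898 \right)}\right) \left(1741019 + M\right) = \left(705966 + 2 \cdot 1898\right) \left(1741019 - \frac{117127155533}{38424}\right) = \left(705966 + 3796\right) \left(- \frac{50230241477}{38424}\right) = 709762 \left(- \frac{50230241477}{38424}\right) = - \frac{17825758325599237}{19212}$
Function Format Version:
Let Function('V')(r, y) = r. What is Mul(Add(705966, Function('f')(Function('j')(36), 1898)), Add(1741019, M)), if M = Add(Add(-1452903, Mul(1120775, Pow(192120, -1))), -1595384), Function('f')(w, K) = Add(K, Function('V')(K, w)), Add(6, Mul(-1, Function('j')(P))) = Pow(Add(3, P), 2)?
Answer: Rational(-17825758325599237, 19212) ≈ -9.2785e+11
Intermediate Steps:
Function('j')(P) = Add(6, Mul(-1, Pow(Add(3, P), 2)))
Function('f')(w, K) = Mul(2, K) (Function('f')(w, K) = Add(K, K) = Mul(2, K))
M = Rational(-117127155533, 38424) (M = Add(Add(-1452903, Mul(1120775, Rational(1, 192120))), -1595384) = Add(Add(-1452903, Rational(224155, 38424)), -1595384) = Add(Rational(-55826120717, 38424), -1595384) = Rational(-117127155533, 38424) ≈ -3.0483e+6)
Mul(Add(705966, Function('f')(Function('j')(36), 1898)), Add(1741019, M)) = Mul(Add(705966, Mul(2, 1898)), Add(1741019, Rational(-117127155533, 38424))) = Mul(Add(705966, 3796), Rational(-50230241477, 38424)) = Mul(709762, Rational(-50230241477, 38424)) = Rational(-17825758325599237, 19212)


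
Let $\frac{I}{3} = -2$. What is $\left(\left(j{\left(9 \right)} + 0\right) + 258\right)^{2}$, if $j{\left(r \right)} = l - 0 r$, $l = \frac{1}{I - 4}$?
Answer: $\frac{6651241}{100} \approx 66512.0$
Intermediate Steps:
$I = -6$ ($I = 3 \left(-2\right) = -6$)
$l = - \frac{1}{10}$ ($l = \frac{1}{-6 - 4} = \frac{1}{-10} = - \frac{1}{10} \approx -0.1$)
$j{\left(r \right)} = - \frac{1}{10}$ ($j{\left(r \right)} = - \frac{1}{10} - 0 r = - \frac{1}{10} - 0 = - \frac{1}{10} + 0 = - \frac{1}{10}$)
$\left(\left(j{\left(9 \right)} + 0\right) + 258\right)^{2} = \left(\left(- \frac{1}{10} + 0\right) + 258\right)^{2} = \left(- \frac{1}{10} + 258\right)^{2} = \left(\frac{2579}{10}\right)^{2} = \frac{6651241}{100}$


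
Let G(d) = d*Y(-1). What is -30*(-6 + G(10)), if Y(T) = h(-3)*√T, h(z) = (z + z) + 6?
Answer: 180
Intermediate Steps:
h(z) = 6 + 2*z (h(z) = 2*z + 6 = 6 + 2*z)
Y(T) = 0 (Y(T) = (6 + 2*(-3))*√T = (6 - 6)*√T = 0*√T = 0)
G(d) = 0 (G(d) = d*0 = 0)
-30*(-6 + G(10)) = -30*(-6 + 0) = -30*(-6) = 180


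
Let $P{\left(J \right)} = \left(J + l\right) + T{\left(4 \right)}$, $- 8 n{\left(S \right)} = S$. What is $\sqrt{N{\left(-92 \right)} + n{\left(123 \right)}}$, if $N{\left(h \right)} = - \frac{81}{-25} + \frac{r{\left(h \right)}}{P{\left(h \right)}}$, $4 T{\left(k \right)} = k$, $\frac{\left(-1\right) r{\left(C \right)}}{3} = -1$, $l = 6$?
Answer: $\frac{i \sqrt{1406886}}{340} \approx 3.4886 i$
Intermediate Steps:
$r{\left(C \right)} = 3$ ($r{\left(C \right)} = \left(-3\right) \left(-1\right) = 3$)
$n{\left(S \right)} = - \frac{S}{8}$
$T{\left(k \right)} = \frac{k}{4}$
$P{\left(J \right)} = 7 + J$ ($P{\left(J \right)} = \left(J + 6\right) + \frac{1}{4} \cdot 4 = \left(6 + J\right) + 1 = 7 + J$)
$N{\left(h \right)} = \frac{81}{25} + \frac{3}{7 + h}$ ($N{\left(h \right)} = - \frac{81}{-25} + \frac{3}{7 + h} = \left(-81\right) \left(- \frac{1}{25}\right) + \frac{3}{7 + h} = \frac{81}{25} + \frac{3}{7 + h}$)
$\sqrt{N{\left(-92 \right)} + n{\left(123 \right)}} = \sqrt{\frac{3 \left(214 + 27 \left(-92\right)\right)}{25 \left(7 - 92\right)} - \frac{123}{8}} = \sqrt{\frac{3 \left(214 - 2484\right)}{25 \left(-85\right)} - \frac{123}{8}} = \sqrt{\frac{3}{25} \left(- \frac{1}{85}\right) \left(-2270\right) - \frac{123}{8}} = \sqrt{\frac{1362}{425} - \frac{123}{8}} = \sqrt{- \frac{41379}{3400}} = \frac{i \sqrt{1406886}}{340}$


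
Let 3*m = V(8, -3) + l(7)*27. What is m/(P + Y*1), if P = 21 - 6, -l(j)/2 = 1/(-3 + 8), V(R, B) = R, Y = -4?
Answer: -14/165 ≈ -0.084849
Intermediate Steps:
l(j) = -⅖ (l(j) = -2/(-3 + 8) = -2/5 = -2*⅕ = -⅖)
P = 15
m = -14/15 (m = (8 - ⅖*27)/3 = (8 - 54/5)/3 = (⅓)*(-14/5) = -14/15 ≈ -0.93333)
m/(P + Y*1) = -14/15/(15 - 4*1) = -14/15/(15 - 4) = -14/15/11 = (1/11)*(-14/15) = -14/165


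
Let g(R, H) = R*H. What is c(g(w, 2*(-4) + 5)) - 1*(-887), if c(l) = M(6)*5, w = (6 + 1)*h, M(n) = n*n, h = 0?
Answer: 1067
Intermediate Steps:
M(n) = n**2
w = 0 (w = (6 + 1)*0 = 7*0 = 0)
g(R, H) = H*R
c(l) = 180 (c(l) = 6**2*5 = 36*5 = 180)
c(g(w, 2*(-4) + 5)) - 1*(-887) = 180 - 1*(-887) = 180 + 887 = 1067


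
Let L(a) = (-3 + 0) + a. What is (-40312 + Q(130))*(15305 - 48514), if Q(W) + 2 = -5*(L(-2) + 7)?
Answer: 1339119716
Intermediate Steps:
L(a) = -3 + a
Q(W) = -12 (Q(W) = -2 - 5*((-3 - 2) + 7) = -2 - 5*(-5 + 7) = -2 - 5*2 = -2 - 10 = -12)
(-40312 + Q(130))*(15305 - 48514) = (-40312 - 12)*(15305 - 48514) = -40324*(-33209) = 1339119716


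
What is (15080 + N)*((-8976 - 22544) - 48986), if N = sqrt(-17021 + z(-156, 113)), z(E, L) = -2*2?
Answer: -1214030480 - 402530*I*sqrt(681) ≈ -1.214e+9 - 1.0504e+7*I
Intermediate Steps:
z(E, L) = -4
N = 5*I*sqrt(681) (N = sqrt(-17021 - 4) = sqrt(-17025) = 5*I*sqrt(681) ≈ 130.48*I)
(15080 + N)*((-8976 - 22544) - 48986) = (15080 + 5*I*sqrt(681))*((-8976 - 22544) - 48986) = (15080 + 5*I*sqrt(681))*(-31520 - 48986) = (15080 + 5*I*sqrt(681))*(-80506) = -1214030480 - 402530*I*sqrt(681)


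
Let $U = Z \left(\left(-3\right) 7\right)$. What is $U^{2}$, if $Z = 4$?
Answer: $7056$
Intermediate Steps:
$U = -84$ ($U = 4 \left(\left(-3\right) 7\right) = 4 \left(-21\right) = -84$)
$U^{2} = \left(-84\right)^{2} = 7056$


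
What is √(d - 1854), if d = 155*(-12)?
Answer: I*√3714 ≈ 60.943*I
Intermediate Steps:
d = -1860
√(d - 1854) = √(-1860 - 1854) = √(-3714) = I*√3714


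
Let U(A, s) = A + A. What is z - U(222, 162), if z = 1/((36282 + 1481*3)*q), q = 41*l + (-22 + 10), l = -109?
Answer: -81024993901/182488725 ≈ -444.00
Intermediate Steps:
U(A, s) = 2*A
q = -4481 (q = 41*(-109) + (-22 + 10) = -4469 - 12 = -4481)
z = -1/182488725 (z = 1/((36282 + 1481*3)*(-4481)) = -1/4481/(36282 + 4443) = -1/4481/40725 = (1/40725)*(-1/4481) = -1/182488725 ≈ -5.4798e-9)
z - U(222, 162) = -1/182488725 - 2*222 = -1/182488725 - 1*444 = -1/182488725 - 444 = -81024993901/182488725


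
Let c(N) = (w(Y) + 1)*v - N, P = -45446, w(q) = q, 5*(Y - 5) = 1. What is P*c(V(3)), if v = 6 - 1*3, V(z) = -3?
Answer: -4908168/5 ≈ -9.8163e+5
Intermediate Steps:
Y = 26/5 (Y = 5 + (⅕)*1 = 5 + ⅕ = 26/5 ≈ 5.2000)
v = 3 (v = 6 - 3 = 3)
c(N) = 93/5 - N (c(N) = (26/5 + 1)*3 - N = (31/5)*3 - N = 93/5 - N)
P*c(V(3)) = -45446*(93/5 - 1*(-3)) = -45446*(93/5 + 3) = -45446*108/5 = -4908168/5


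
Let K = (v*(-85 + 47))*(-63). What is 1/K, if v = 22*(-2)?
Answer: -1/105336 ≈ -9.4934e-6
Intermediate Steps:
v = -44
K = -105336 (K = -44*(-85 + 47)*(-63) = -44*(-38)*(-63) = 1672*(-63) = -105336)
1/K = 1/(-105336) = -1/105336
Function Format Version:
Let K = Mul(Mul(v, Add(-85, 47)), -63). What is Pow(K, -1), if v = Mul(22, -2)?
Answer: Rational(-1, 105336) ≈ -9.4934e-6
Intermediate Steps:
v = -44
K = -105336 (K = Mul(Mul(-44, Add(-85, 47)), -63) = Mul(Mul(-44, -38), -63) = Mul(1672, -63) = -105336)
Pow(K, -1) = Pow(-105336, -1) = Rational(-1, 105336)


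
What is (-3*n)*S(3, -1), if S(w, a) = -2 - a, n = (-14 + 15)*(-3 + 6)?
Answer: 9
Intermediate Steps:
n = 3 (n = 1*3 = 3)
(-3*n)*S(3, -1) = (-3*3)*(-2 - 1*(-1)) = -9*(-2 + 1) = -9*(-1) = 9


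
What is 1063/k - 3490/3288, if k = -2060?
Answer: -333892/211665 ≈ -1.5775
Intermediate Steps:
1063/k - 3490/3288 = 1063/(-2060) - 3490/3288 = 1063*(-1/2060) - 3490*1/3288 = -1063/2060 - 1745/1644 = -333892/211665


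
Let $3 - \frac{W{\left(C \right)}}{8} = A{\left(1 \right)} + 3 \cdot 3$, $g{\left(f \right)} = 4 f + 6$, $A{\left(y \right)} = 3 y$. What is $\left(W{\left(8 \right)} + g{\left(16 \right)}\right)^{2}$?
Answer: $4$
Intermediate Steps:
$g{\left(f \right)} = 6 + 4 f$
$W{\left(C \right)} = -72$ ($W{\left(C \right)} = 24 - 8 \left(3 \cdot 1 + 3 \cdot 3\right) = 24 - 8 \left(3 + 9\right) = 24 - 96 = -72$)
$\left(W{\left(8 \right)} + g{\left(16 \right)}\right)^{2} = \left(-72 + \left(6 + 4 \cdot 16\right)\right)^{2} = \left(-72 + \left(6 + 64\right)\right)^{2} = \left(-72 + 70\right)^{2} = \left(-2\right)^{2} = 4$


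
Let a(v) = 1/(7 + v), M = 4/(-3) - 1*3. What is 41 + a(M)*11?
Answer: 361/8 ≈ 45.125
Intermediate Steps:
M = -13/3 (M = 4*(-⅓) - 3 = -4/3 - 3 = -13/3 ≈ -4.3333)
41 + a(M)*11 = 41 + 11/(7 - 13/3) = 41 + 11/(8/3) = 41 + (3/8)*11 = 41 + 33/8 = 361/8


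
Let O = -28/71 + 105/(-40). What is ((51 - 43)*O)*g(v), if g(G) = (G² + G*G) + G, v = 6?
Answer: -133770/71 ≈ -1884.1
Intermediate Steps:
O = -1715/568 (O = -28*1/71 + 105*(-1/40) = -28/71 - 21/8 = -1715/568 ≈ -3.0194)
g(G) = G + 2*G² (g(G) = (G² + G²) + G = 2*G² + G = G + 2*G²)
((51 - 43)*O)*g(v) = ((51 - 43)*(-1715/568))*(6*(1 + 2*6)) = (8*(-1715/568))*(6*(1 + 12)) = -10290*13/71 = -1715/71*78 = -133770/71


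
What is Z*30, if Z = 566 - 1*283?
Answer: 8490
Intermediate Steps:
Z = 283 (Z = 566 - 283 = 283)
Z*30 = 283*30 = 8490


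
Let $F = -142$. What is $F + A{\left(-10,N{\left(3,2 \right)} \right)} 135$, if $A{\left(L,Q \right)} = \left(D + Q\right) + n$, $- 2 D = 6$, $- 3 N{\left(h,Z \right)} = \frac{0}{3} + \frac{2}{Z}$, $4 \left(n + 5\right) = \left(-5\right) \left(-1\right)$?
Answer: $- \frac{4393}{4} \approx -1098.3$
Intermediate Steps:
$n = - \frac{15}{4}$ ($n = -5 + \frac{\left(-5\right) \left(-1\right)}{4} = -5 + \frac{1}{4} \cdot 5 = -5 + \frac{5}{4} = - \frac{15}{4} \approx -3.75$)
$N{\left(h,Z \right)} = - \frac{2}{3 Z}$ ($N{\left(h,Z \right)} = - \frac{\frac{0}{3} + \frac{2}{Z}}{3} = - \frac{0 \cdot \frac{1}{3} + \frac{2}{Z}}{3} = - \frac{0 + \frac{2}{Z}}{3} = - \frac{2 \frac{1}{Z}}{3} = - \frac{2}{3 Z}$)
$D = -3$ ($D = \left(- \frac{1}{2}\right) 6 = -3$)
$A{\left(L,Q \right)} = - \frac{27}{4} + Q$ ($A{\left(L,Q \right)} = \left(-3 + Q\right) - \frac{15}{4} = - \frac{27}{4} + Q$)
$F + A{\left(-10,N{\left(3,2 \right)} \right)} 135 = -142 + \left(- \frac{27}{4} - \frac{2}{3 \cdot 2}\right) 135 = -142 + \left(- \frac{27}{4} - \frac{1}{3}\right) 135 = -142 - \frac{3825}{4} = - \frac{4393}{4}$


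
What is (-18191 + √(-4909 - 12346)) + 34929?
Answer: 16738 + I*√17255 ≈ 16738.0 + 131.36*I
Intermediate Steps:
(-18191 + √(-4909 - 12346)) + 34929 = (-18191 + √(-17255)) + 34929 = (-18191 + I*√17255) + 34929 = 16738 + I*√17255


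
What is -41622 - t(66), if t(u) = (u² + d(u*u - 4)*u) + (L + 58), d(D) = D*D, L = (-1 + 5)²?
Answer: -1250079716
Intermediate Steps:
L = 16 (L = 4² = 16)
d(D) = D²
t(u) = 74 + u² + u*(-4 + u²)² (t(u) = (u² + (u*u - 4)²*u) + (16 + 58) = (u² + (u² - 4)²*u) + 74 = (u² + (-4 + u²)²*u) + 74 = (u² + u*(-4 + u²)²) + 74 = 74 + u² + u*(-4 + u²)²)
-41622 - t(66) = -41622 - (74 + 66² + 66*(-4 + 66²)²) = -41622 - (74 + 4356 + 66*(-4 + 4356)²) = -41622 - (74 + 4356 + 66*4352²) = -41622 - (74 + 4356 + 66*18939904) = -41622 - (74 + 4356 + 1250033664) = -41622 - 1*1250038094 = -41622 - 1250038094 = -1250079716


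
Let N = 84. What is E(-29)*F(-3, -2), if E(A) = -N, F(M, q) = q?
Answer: 168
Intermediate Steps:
E(A) = -84 (E(A) = -1*84 = -84)
E(-29)*F(-3, -2) = -84*(-2) = 168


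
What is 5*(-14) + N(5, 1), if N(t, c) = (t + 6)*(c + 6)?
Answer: 7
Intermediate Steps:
N(t, c) = (6 + c)*(6 + t) (N(t, c) = (6 + t)*(6 + c) = (6 + c)*(6 + t))
5*(-14) + N(5, 1) = 5*(-14) + (36 + 6*1 + 6*5 + 1*5) = -70 + (36 + 6 + 30 + 5) = -70 + 77 = 7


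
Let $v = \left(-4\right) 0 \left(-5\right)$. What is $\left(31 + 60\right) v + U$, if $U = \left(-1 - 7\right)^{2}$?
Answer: $64$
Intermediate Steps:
$v = 0$ ($v = 0 \left(-5\right) = 0$)
$U = 64$ ($U = \left(-1 - 7\right)^{2} = \left(-8\right)^{2} = 64$)
$\left(31 + 60\right) v + U = \left(31 + 60\right) 0 + 64 = 91 \cdot 0 + 64 = 0 + 64 = 64$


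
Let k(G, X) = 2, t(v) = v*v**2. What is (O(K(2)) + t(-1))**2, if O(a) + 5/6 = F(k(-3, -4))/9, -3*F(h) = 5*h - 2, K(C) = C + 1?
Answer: 13225/2916 ≈ 4.5353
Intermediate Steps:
t(v) = v**3
K(C) = 1 + C
F(h) = 2/3 - 5*h/3 (F(h) = -(5*h - 2)/3 = -(-2 + 5*h)/3 = 2/3 - 5*h/3)
O(a) = -61/54 (O(a) = -5/6 + (2/3 - 5/3*2)/9 = -5/6 + (2/3 - 10/3)*(1/9) = -5/6 - 8/3*1/9 = -5/6 - 8/27 = -61/54)
(O(K(2)) + t(-1))**2 = (-61/54 + (-1)**3)**2 = (-61/54 - 1)**2 = (-115/54)**2 = 13225/2916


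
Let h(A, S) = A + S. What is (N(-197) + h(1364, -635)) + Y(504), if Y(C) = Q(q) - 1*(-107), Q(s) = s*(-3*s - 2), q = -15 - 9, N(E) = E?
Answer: -1041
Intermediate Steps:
q = -24
Q(s) = s*(-2 - 3*s)
Y(C) = -1573 (Y(C) = -1*(-24)*(2 + 3*(-24)) - 1*(-107) = -1*(-24)*(2 - 72) + 107 = -1*(-24)*(-70) + 107 = -1680 + 107 = -1573)
(N(-197) + h(1364, -635)) + Y(504) = (-197 + (1364 - 635)) - 1573 = (-197 + 729) - 1573 = 532 - 1573 = -1041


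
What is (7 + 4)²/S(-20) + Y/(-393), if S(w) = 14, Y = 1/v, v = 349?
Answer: 16595983/1920198 ≈ 8.6429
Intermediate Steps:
Y = 1/349 ≈ 0.0028653
(7 + 4)²/S(-20) + Y/(-393) = (7 + 4)²/14 + (1/349)/(-393) = 11²*(1/14) + (1/349)*(-1/393) = 121*(1/14) - 1/137157 = 121/14 - 1/137157 = 16595983/1920198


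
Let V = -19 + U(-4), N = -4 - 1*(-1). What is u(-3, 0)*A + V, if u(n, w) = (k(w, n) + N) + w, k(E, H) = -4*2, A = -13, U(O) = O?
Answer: 120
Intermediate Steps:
k(E, H) = -8
N = -3 (N = -4 + 1 = -3)
u(n, w) = -11 + w (u(n, w) = (-8 - 3) + w = -11 + w)
V = -23 (V = -19 - 4 = -23)
u(-3, 0)*A + V = (-11 + 0)*(-13) - 23 = -11*(-13) - 23 = 143 - 23 = 120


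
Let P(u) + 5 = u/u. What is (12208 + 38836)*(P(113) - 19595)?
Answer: -1000411356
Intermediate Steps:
P(u) = -4 (P(u) = -5 + u/u = -5 + 1 = -4)
(12208 + 38836)*(P(113) - 19595) = (12208 + 38836)*(-4 - 19595) = 51044*(-19599) = -1000411356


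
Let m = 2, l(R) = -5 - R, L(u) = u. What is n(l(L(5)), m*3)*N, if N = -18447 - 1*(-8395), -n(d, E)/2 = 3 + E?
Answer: 180936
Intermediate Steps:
n(d, E) = -6 - 2*E (n(d, E) = -2*(3 + E) = -6 - 2*E)
N = -10052 (N = -18447 + 8395 = -10052)
n(l(L(5)), m*3)*N = (-6 - 4*3)*(-10052) = (-6 - 2*6)*(-10052) = (-6 - 12)*(-10052) = -18*(-10052) = 180936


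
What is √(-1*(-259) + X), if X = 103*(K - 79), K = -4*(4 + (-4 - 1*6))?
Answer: I*√5406 ≈ 73.526*I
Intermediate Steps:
K = 24 (K = -4*(4 + (-4 - 6)) = -4*(4 - 10) = -4*(-6) = 24)
X = -5665 (X = 103*(24 - 79) = 103*(-55) = -5665)
√(-1*(-259) + X) = √(-1*(-259) - 5665) = √(259 - 5665) = √(-5406) = I*√5406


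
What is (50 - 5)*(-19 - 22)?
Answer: -1845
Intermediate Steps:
(50 - 5)*(-19 - 22) = 45*(-41) = -1845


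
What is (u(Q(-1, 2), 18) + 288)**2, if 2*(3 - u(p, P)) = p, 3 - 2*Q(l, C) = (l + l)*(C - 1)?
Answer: 1343281/16 ≈ 83955.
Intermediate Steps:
Q(l, C) = 3/2 - l*(-1 + C) (Q(l, C) = 3/2 - (l + l)*(C - 1)/2 = 3/2 - 2*l*(-1 + C)/2 = 3/2 - l*(-1 + C))
u(p, P) = 3 - p/2
(u(Q(-1, 2), 18) + 288)**2 = ((3 - (3/2 - 1 - 1*2*(-1))/2) + 288)**2 = ((3 - (3/2 - 1 + 2)/2) + 288)**2 = ((3 - 1/2*5/2) + 288)**2 = ((3 - 5/4) + 288)**2 = (7/4 + 288)**2 = (1159/4)**2 = 1343281/16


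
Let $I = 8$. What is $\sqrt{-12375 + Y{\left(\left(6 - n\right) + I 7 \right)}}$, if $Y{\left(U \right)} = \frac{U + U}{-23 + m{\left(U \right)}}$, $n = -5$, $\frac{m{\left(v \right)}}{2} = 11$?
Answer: $i \sqrt{12509} \approx 111.84 i$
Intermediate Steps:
$m{\left(v \right)} = 22$ ($m{\left(v \right)} = 2 \cdot 11 = 22$)
$Y{\left(U \right)} = - 2 U$ ($Y{\left(U \right)} = \frac{U + U}{-23 + 22} = \frac{2 U}{-1} = 2 U \left(-1\right) = - 2 U$)
$\sqrt{-12375 + Y{\left(\left(6 - n\right) + I 7 \right)}} = \sqrt{-12375 - 2 \left(\left(6 - -5\right) + 8 \cdot 7\right)} = \sqrt{-12375 - 2 \left(\left(6 + 5\right) + 56\right)} = \sqrt{-12375 - 2 \left(11 + 56\right)} = \sqrt{-12375 - 134} = \sqrt{-12509} = i \sqrt{12509}$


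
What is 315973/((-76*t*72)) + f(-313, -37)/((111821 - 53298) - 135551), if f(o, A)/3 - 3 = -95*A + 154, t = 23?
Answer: -2143766495/807869664 ≈ -2.6536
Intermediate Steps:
f(o, A) = 471 - 285*A (f(o, A) = 9 + 3*(-95*A + 154) = 9 + 3*(154 - 95*A) = 9 + (462 - 285*A) = 471 - 285*A)
315973/((-76*t*72)) + f(-313, -37)/((111821 - 53298) - 135551) = 315973/((-76*23*72)) + (471 - 285*(-37))/((111821 - 53298) - 135551) = 315973/((-1748*72)) + (471 + 10545)/(58523 - 135551) = 315973/(-125856) + 11016/(-77028) = 315973*(-1/125856) + 11016*(-1/77028) = -315973/125856 - 918/6419 = -2143766495/807869664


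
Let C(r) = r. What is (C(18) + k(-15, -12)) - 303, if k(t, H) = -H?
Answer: -273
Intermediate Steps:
(C(18) + k(-15, -12)) - 303 = (18 - 1*(-12)) - 303 = (18 + 12) - 303 = 30 - 303 = -273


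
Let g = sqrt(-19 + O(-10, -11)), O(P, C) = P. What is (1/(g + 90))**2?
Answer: (90 + I*sqrt(29))**(-2) ≈ 0.00012214 - 1.4669e-5*I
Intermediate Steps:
g = I*sqrt(29) (g = sqrt(-19 - 10) = sqrt(-29) = I*sqrt(29) ≈ 5.3852*I)
(1/(g + 90))**2 = (1/(I*sqrt(29) + 90))**2 = (1/(90 + I*sqrt(29)))**2 = (90 + I*sqrt(29))**(-2)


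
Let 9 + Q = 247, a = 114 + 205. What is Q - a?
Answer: -81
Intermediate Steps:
a = 319
Q = 238 (Q = -9 + 247 = 238)
Q - a = 238 - 1*319 = 238 - 319 = -81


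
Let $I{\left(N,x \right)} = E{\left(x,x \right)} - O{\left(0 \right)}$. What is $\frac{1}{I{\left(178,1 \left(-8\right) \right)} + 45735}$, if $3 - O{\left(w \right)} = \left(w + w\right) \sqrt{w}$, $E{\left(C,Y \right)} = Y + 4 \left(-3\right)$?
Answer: $\frac{1}{45712} \approx 2.1876 \cdot 10^{-5}$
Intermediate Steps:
$E{\left(C,Y \right)} = -12 + Y$ ($E{\left(C,Y \right)} = Y - 12 = -12 + Y$)
$O{\left(w \right)} = 3 - 2 w^{\frac{3}{2}}$ ($O{\left(w \right)} = 3 - \left(w + w\right) \sqrt{w} = 3 - 2 w \sqrt{w} = 3 - 2 w^{\frac{3}{2}}$)
$I{\left(N,x \right)} = -15 + x$ ($I{\left(N,x \right)} = \left(-12 + x\right) - \left(3 - 2 \cdot 0^{\frac{3}{2}}\right) = \left(-12 + x\right) - \left(3 - 0\right) = \left(-12 + x\right) - \left(3 + 0\right) = \left(-12 + x\right) - 3 = -15 + x$)
$\frac{1}{I{\left(178,1 \left(-8\right) \right)} + 45735} = \frac{1}{\left(-15 + 1 \left(-8\right)\right) + 45735} = \frac{1}{\left(-15 - 8\right) + 45735} = \frac{1}{-23 + 45735} = \frac{1}{45712}$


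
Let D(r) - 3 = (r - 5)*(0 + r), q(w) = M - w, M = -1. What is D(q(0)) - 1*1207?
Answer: -1198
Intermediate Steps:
q(w) = -1 - w
D(r) = 3 + r*(-5 + r) (D(r) = 3 + (r - 5)*(0 + r) = 3 + (-5 + r)*r = 3 + r*(-5 + r))
D(q(0)) - 1*1207 = (3 + (-1 - 1*0)² - 5*(-1 - 1*0)) - 1*1207 = (3 + (-1 + 0)² - 5*(-1 + 0)) - 1207 = (3 + (-1)² - 5*(-1)) - 1207 = (3 + 1 + 5) - 1207 = 9 - 1207 = -1198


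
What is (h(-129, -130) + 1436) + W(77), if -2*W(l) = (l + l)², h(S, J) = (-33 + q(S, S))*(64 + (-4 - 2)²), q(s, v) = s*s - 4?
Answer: 1649978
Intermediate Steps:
q(s, v) = -4 + s² (q(s, v) = s² - 4 = -4 + s²)
h(S, J) = -3700 + 100*S² (h(S, J) = (-33 + (-4 + S²))*(64 + (-4 - 2)²) = (-37 + S²)*(64 + (-6)²) = (-37 + S²)*(64 + 36) = (-37 + S²)*100 = -3700 + 100*S²)
W(l) = -2*l² (W(l) = -(l + l)²/2 = -4*l²/2 = -2*l²)
(h(-129, -130) + 1436) + W(77) = ((-3700 + 100*(-129)²) + 1436) - 2*77² = ((-3700 + 100*16641) + 1436) - 2*5929 = ((-3700 + 1664100) + 1436) - 11858 = (1660400 + 1436) - 11858 = 1661836 - 11858 = 1649978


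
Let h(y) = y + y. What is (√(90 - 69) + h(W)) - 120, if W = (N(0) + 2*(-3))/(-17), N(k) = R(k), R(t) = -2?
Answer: -2024/17 + √21 ≈ -114.48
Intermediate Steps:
N(k) = -2
W = 8/17 (W = (-2 + 2*(-3))/(-17) = (-2 - 6)*(-1/17) = -8*(-1/17) = 8/17 ≈ 0.47059)
h(y) = 2*y
(√(90 - 69) + h(W)) - 120 = (√(90 - 69) + 2*(8/17)) - 120 = (√21 + 16/17) - 120 = (16/17 + √21) - 120 = -2024/17 + √21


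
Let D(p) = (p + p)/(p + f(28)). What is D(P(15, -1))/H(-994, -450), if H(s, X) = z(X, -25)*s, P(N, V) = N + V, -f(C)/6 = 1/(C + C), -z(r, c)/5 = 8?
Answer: 7/138095 ≈ 5.0690e-5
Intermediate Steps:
z(r, c) = -40 (z(r, c) = -5*8 = -40)
f(C) = -3/C (f(C) = -6/(C + C) = -6*1/(2*C) = -3/C)
D(p) = 2*p/(-3/28 + p) (D(p) = (p + p)/(p - 3/28) = (2*p)/(p - 3*1/28) = (2*p)/(p - 3/28) = (2*p)/(-3/28 + p) = 2*p/(-3/28 + p))
H(s, X) = -40*s
D(P(15, -1))/H(-994, -450) = (56*(15 - 1)/(-3 + 28*(15 - 1)))/((-40*(-994))) = (56*14/(-3 + 28*14))/39760 = (56*14/(-3 + 392))*(1/39760) = (56*14/389)*(1/39760) = (56*14*(1/389))*(1/39760) = (784/389)*(1/39760) = 7/138095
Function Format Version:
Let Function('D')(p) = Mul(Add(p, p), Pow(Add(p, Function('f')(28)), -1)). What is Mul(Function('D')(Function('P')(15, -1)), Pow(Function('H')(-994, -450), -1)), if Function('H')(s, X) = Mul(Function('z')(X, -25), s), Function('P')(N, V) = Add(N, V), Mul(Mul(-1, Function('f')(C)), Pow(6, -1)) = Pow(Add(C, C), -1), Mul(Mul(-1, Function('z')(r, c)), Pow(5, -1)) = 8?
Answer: Rational(7, 138095) ≈ 5.0690e-5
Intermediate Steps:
Function('z')(r, c) = -40 (Function('z')(r, c) = Mul(-5, 8) = -40)
Function('f')(C) = Mul(-3, Pow(C, -1)) (Function('f')(C) = Mul(-6, Pow(Add(C, C), -1)) = Mul(-6, Pow(Mul(2, C), -1)) = Mul(-6, Mul(Rational(1, 2), Pow(C, -1))) = Mul(-3, Pow(C, -1)))
Function('D')(p) = Mul(2, p, Pow(Add(Rational(-3, 28), p), -1)) (Function('D')(p) = Mul(Add(p, p), Pow(Add(p, Mul(-3, Pow(28, -1))), -1)) = Mul(Mul(2, p), Pow(Add(p, Mul(-3, Rational(1, 28))), -1)) = Mul(Mul(2, p), Pow(Add(p, Rational(-3, 28)), -1)) = Mul(Mul(2, p), Pow(Add(Rational(-3, 28), p), -1)) = Mul(2, p, Pow(Add(Rational(-3, 28), p), -1)))
Function('H')(s, X) = Mul(-40, s)
Mul(Function('D')(Function('P')(15, -1)), Pow(Function('H')(-994, -450), -1)) = Mul(Mul(56, Add(15, -1), Pow(Add(-3, Mul(28, Add(15, -1))), -1)), Pow(Mul(-40, -994), -1)) = Mul(Mul(56, 14, Pow(Add(-3, Mul(28, 14)), -1)), Pow(39760, -1)) = Mul(Mul(56, 14, Pow(Add(-3, 392), -1)), Rational(1, 39760)) = Mul(Mul(56, 14, Pow(389, -1)), Rational(1, 39760)) = Mul(Mul(56, 14, Rational(1, 389)), Rational(1, 39760)) = Mul(Rational(784, 389), Rational(1, 39760)) = Rational(7, 138095)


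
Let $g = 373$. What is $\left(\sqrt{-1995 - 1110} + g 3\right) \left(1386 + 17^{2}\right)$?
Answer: $1874325 + 5025 i \sqrt{345} \approx 1.8743 \cdot 10^{6} + 93335.0 i$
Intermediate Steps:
$\left(\sqrt{-1995 - 1110} + g 3\right) \left(1386 + 17^{2}\right) = \left(\sqrt{-1995 - 1110} + 373 \cdot 3\right) \left(1386 + 17^{2}\right) = \left(\sqrt{-3105} + 1119\right) \left(1386 + 289\right) = \left(3 i \sqrt{345} + 1119\right) 1675 = \left(1119 + 3 i \sqrt{345}\right) 1675 = 1874325 + 5025 i \sqrt{345}$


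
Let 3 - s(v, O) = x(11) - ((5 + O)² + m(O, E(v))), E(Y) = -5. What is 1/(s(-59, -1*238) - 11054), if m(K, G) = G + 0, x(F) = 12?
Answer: 1/43221 ≈ 2.3137e-5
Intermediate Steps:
m(K, G) = G
s(v, O) = -14 + (5 + O)² (s(v, O) = 3 - (12 - ((5 + O)² - 5)) = 3 - (12 - (-5 + (5 + O)²)) = 3 - (12 + (5 - (5 + O)²)) = 3 - (17 - (5 + O)²) = 3 + (-17 + (5 + O)²) = -14 + (5 + O)²)
1/(s(-59, -1*238) - 11054) = 1/((-14 + (5 - 1*238)²) - 11054) = 1/((-14 + (5 - 238)²) - 11054) = 1/((-14 + (-233)²) - 11054) = 1/((-14 + 54289) - 11054) = 1/(54275 - 11054) = 1/43221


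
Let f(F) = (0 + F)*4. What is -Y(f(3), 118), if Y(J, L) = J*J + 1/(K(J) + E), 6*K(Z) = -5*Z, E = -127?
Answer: -19727/137 ≈ -143.99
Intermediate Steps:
K(Z) = -5*Z/6 (K(Z) = (-5*Z)/6 = -5*Z/6)
f(F) = 4*F (f(F) = F*4 = 4*F)
Y(J, L) = J² + 1/(-127 - 5*J/6) (Y(J, L) = J*J + 1/(-5*J/6 - 127) = J² + 1/(-127 - 5*J/6))
-Y(f(3), 118) = -(-6 + 5*(4*3)³ + 762*(4*3)²)/(762 + 5*(4*3)) = -(-6 + 5*12³ + 762*12²)/(762 + 5*12) = -(-6 + 5*1728 + 762*144)/(762 + 60) = -(-6 + 8640 + 109728)/822 = -118362/822 = -1*19727/137 = -19727/137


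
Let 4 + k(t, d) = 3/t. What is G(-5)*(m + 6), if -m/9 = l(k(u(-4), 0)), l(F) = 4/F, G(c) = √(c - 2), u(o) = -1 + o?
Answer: 318*I*√7/23 ≈ 36.58*I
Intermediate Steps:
k(t, d) = -4 + 3/t
G(c) = √(-2 + c)
m = 180/23 (m = -36/(-4 + 3/(-1 - 4)) = -36/(-4 + 3/(-5)) = -36/(-4 + 3*(-⅕)) = -36/(-4 - ⅗) = -36/(-23/5) = -36*(-5)/23 = -9*(-20/23) = 180/23 ≈ 7.8261)
G(-5)*(m + 6) = √(-2 - 5)*(180/23 + 6) = √(-7)*(318/23) = (I*√7)*(318/23) = 318*I*√7/23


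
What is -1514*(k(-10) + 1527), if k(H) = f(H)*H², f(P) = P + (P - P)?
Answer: -797878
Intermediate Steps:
f(P) = P (f(P) = P + 0 = P)
k(H) = H³ (k(H) = H*H² = H³)
-1514*(k(-10) + 1527) = -1514*((-10)³ + 1527) = -1514*(-1000 + 1527) = -1514*527 = -797878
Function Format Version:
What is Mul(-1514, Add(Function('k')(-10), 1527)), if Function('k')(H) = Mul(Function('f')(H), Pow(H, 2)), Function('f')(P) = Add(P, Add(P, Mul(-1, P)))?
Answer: -797878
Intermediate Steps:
Function('f')(P) = P (Function('f')(P) = Add(P, 0) = P)
Function('k')(H) = Pow(H, 3) (Function('k')(H) = Mul(H, Pow(H, 2)) = Pow(H, 3))
Mul(-1514, Add(Function('k')(-10), 1527)) = Mul(-1514, Add(Pow(-10, 3), 1527)) = Mul(-1514, Add(-1000, 1527)) = Mul(-1514, 527) = -797878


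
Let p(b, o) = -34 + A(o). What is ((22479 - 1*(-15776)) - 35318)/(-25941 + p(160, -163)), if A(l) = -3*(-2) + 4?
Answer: -979/8655 ≈ -0.11311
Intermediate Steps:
A(l) = 10 (A(l) = 6 + 4 = 10)
p(b, o) = -24 (p(b, o) = -34 + 10 = -24)
((22479 - 1*(-15776)) - 35318)/(-25941 + p(160, -163)) = ((22479 - 1*(-15776)) - 35318)/(-25941 - 24) = ((22479 + 15776) - 35318)/(-25965) = (38255 - 35318)*(-1/25965) = 2937*(-1/25965) = -979/8655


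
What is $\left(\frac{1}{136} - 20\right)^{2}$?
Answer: $\frac{7392961}{18496} \approx 399.71$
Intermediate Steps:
$\left(\frac{1}{136} - 20\right)^{2} = \left(- \frac{2719}{136}\right)^{2} = \frac{7392961}{18496}$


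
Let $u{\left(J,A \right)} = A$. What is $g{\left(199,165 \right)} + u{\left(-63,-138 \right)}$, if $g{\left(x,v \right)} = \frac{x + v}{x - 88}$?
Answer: $- \frac{14954}{111} \approx -134.72$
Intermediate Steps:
$g{\left(x,v \right)} = \frac{v + x}{-88 + x}$
$g{\left(199,165 \right)} + u{\left(-63,-138 \right)} = \frac{165 + 199}{-88 + 199} - 138 = \frac{1}{111} \cdot 364 - 138 = \frac{364}{111} - 138 = - \frac{14954}{111}$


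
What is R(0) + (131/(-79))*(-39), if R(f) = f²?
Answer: 5109/79 ≈ 64.671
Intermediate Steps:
R(0) + (131/(-79))*(-39) = 0² + (131/(-79))*(-39) = 0 + (131*(-1/79))*(-39) = 0 - 131/79*(-39) = 0 + 5109/79 = 5109/79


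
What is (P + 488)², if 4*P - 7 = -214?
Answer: 3045025/16 ≈ 1.9031e+5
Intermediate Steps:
P = -207/4 (P = 7/4 + (¼)*(-214) = 7/4 - 107/2 = -207/4 ≈ -51.750)
(P + 488)² = (-207/4 + 488)² = (1745/4)² = 3045025/16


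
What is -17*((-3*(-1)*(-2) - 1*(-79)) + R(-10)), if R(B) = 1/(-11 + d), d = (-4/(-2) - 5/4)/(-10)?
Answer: -549083/443 ≈ -1239.5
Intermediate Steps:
d = -3/40 (d = (-4*(-½) - 5*¼)*(-⅒) = (2 - 5/4)*(-⅒) = (¾)*(-⅒) = -3/40 ≈ -0.075000)
R(B) = -40/443 (R(B) = 1/(-11 - 3/40) = 1/(-443/40) = -40/443)
-17*((-3*(-1)*(-2) - 1*(-79)) + R(-10)) = -17*((-3*(-1)*(-2) - 1*(-79)) - 40/443) = -17*((3*(-2) + 79) - 40/443) = -17*((-6 + 79) - 40/443) = -17*(73 - 40/443) = -17*32299/443 = -549083/443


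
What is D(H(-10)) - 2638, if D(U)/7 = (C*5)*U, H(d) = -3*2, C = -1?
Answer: -2428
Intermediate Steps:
H(d) = -6
D(U) = -35*U (D(U) = 7*((-1*5)*U) = 7*(-5*U) = -35*U)
D(H(-10)) - 2638 = -35*(-6) - 2638 = 210 - 2638 = -2428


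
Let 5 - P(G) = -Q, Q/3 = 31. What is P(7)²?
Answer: 9604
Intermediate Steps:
Q = 93 (Q = 3*31 = 93)
P(G) = 98 (P(G) = 5 - (-1)*93 = 5 - 1*(-93) = 5 + 93 = 98)
P(7)² = 98² = 9604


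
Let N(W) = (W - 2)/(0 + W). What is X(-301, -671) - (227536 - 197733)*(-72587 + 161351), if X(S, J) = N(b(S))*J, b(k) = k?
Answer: -796275684405/301 ≈ -2.6454e+9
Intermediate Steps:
N(W) = (-2 + W)/W
X(S, J) = J*(-2 + S)/S (X(S, J) = ((-2 + S)/S)*J = J*(-2 + S)/S)
X(-301, -671) - (227536 - 197733)*(-72587 + 161351) = -671*(-2 - 301)/(-301) - (227536 - 197733)*(-72587 + 161351) = -671*(-1/301)*(-303) - 29803*88764 = -203313/301 - 1*2645433492 = -203313/301 - 2645433492 = -796275684405/301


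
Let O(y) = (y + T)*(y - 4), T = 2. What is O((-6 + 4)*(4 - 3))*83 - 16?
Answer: -16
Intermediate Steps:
O(y) = (-4 + y)*(2 + y) (O(y) = (y + 2)*(y - 4) = (2 + y)*(-4 + y) = (-4 + y)*(2 + y))
O((-6 + 4)*(4 - 3))*83 - 16 = (-8 + ((-6 + 4)*(4 - 3))² - 2*(-6 + 4)*(4 - 3))*83 - 16 = (-8 + (-2*1)² - (-4))*83 - 16 = (-8 + (-2)² - 2*(-2))*83 - 16 = (-8 + 4 + 4)*83 - 16 = 0*83 - 16 = 0 - 16 = -16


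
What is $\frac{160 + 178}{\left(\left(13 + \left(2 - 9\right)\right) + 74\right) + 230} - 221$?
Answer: $- \frac{34086}{155} \approx -219.91$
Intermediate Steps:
$\frac{160 + 178}{\left(\left(13 + \left(2 - 9\right)\right) + 74\right) + 230} - 221 = \frac{338}{\left(\left(13 + \left(2 - 9\right)\right) + 74\right) + 230} - 221 = \frac{338}{\left(\left(13 - 7\right) + 74\right) + 230} - 221 = \frac{338}{\left(6 + 74\right) + 230} - 221 = \frac{338}{80 + 230} - 221 = \frac{338}{310} - 221 = 338 \cdot \frac{1}{310} - 221 = \frac{169}{155} - 221 = - \frac{34086}{155}$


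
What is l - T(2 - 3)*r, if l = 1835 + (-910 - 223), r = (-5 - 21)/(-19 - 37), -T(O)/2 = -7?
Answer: 1391/2 ≈ 695.50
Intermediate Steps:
T(O) = 14 (T(O) = -2*(-7) = 14)
r = 13/28 (r = -26/(-56) = -26*(-1/56) = 13/28 ≈ 0.46429)
l = 702 (l = 1835 - 1133 = 702)
l - T(2 - 3)*r = 702 - 14*13/28 = 702 - 1*13/2 = 702 - 13/2 = 1391/2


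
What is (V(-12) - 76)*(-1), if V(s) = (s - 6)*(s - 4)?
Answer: -212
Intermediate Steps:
V(s) = (-6 + s)*(-4 + s)
(V(-12) - 76)*(-1) = ((24 + (-12)² - 10*(-12)) - 76)*(-1) = ((24 + 144 + 120) - 76)*(-1) = (288 - 76)*(-1) = 212*(-1) = -212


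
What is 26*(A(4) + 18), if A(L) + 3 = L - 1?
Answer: 468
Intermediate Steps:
A(L) = -4 + L (A(L) = -3 + (L - 1) = -3 + (-1 + L) = -4 + L)
26*(A(4) + 18) = 26*((-4 + 4) + 18) = 26*(0 + 18) = 26*18 = 468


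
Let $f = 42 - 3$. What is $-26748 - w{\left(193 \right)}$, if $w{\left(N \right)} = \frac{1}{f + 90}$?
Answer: $- \frac{3450493}{129} \approx -26748.0$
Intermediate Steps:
$f = 39$ ($f = 42 - 3 = 39$)
$w{\left(N \right)} = \frac{1}{129}$ ($w{\left(N \right)} = \frac{1}{39 + 90} = \frac{1}{129}$)
$-26748 - w{\left(193 \right)} = -26748 - \frac{1}{129} = - \frac{3450493}{129}$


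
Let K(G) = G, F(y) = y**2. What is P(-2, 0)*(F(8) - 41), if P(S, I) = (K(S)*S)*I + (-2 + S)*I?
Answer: 0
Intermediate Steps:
P(S, I) = I*S**2 + I*(-2 + S) (P(S, I) = (S*S)*I + (-2 + S)*I = S**2*I + I*(-2 + S) = I*S**2 + I*(-2 + S))
P(-2, 0)*(F(8) - 41) = (0*(-2 - 2 + (-2)**2))*(8**2 - 41) = (0*(-2 - 2 + 4))*(64 - 41) = (0*0)*23 = 0*23 = 0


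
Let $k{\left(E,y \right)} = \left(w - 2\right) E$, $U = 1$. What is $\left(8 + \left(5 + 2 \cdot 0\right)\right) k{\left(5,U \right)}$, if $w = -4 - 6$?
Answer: $-780$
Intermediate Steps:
$w = -10$ ($w = -4 - 6 = -10$)
$k{\left(E,y \right)} = - 12 E$ ($k{\left(E,y \right)} = \left(-10 - 2\right) E = - 12 E$)
$\left(8 + \left(5 + 2 \cdot 0\right)\right) k{\left(5,U \right)} = \left(8 + \left(5 + 2 \cdot 0\right)\right) \left(\left(-12\right) 5\right) = \left(8 + \left(5 + 0\right)\right) \left(-60\right) = \left(8 + 5\right) \left(-60\right) = 13 \left(-60\right) = -780$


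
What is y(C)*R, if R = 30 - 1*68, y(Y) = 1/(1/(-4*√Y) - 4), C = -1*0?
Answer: 0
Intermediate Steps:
C = 0
y(Y) = 1/(-4 - 1/(4*√Y)) (y(Y) = 1/(-1/(4*√Y) - 4) = 1/(-4 - 1/(4*√Y)))
R = -38 (R = 30 - 68 = -38)
y(C)*R = -4*√0/(1 + 16*√0)*(-38) = -4*0/(1 + 16*0)*(-38) = -4*0/(1 + 0)*(-38) = -4*0/1*(-38) = -4*0*1*(-38) = 0*(-38) = 0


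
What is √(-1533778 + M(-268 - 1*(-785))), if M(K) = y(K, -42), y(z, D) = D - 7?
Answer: I*√1533827 ≈ 1238.5*I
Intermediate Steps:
y(z, D) = -7 + D
M(K) = -49 (M(K) = -7 - 42 = -49)
√(-1533778 + M(-268 - 1*(-785))) = √(-1533778 - 49) = √(-1533827) = I*√1533827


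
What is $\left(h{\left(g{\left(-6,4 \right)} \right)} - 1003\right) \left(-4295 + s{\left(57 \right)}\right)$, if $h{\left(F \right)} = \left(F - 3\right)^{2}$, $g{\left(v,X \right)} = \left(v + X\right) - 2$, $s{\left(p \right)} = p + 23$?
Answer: $4021110$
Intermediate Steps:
$s{\left(p \right)} = 23 + p$
$g{\left(v,X \right)} = -2 + X + v$ ($g{\left(v,X \right)} = \left(X + v\right) - 2 = -2 + X + v$)
$h{\left(F \right)} = \left(-3 + F\right)^{2}$
$\left(h{\left(g{\left(-6,4 \right)} \right)} - 1003\right) \left(-4295 + s{\left(57 \right)}\right) = \left(\left(-3 - 4\right)^{2} - 1003\right) \left(-4295 + \left(23 + 57\right)\right) = \left(\left(-3 - 4\right)^{2} - 1003\right) \left(-4295 + 80\right) = \left(\left(-7\right)^{2} - 1003\right) \left(-4215\right) = \left(49 - 1003\right) \left(-4215\right) = \left(-954\right) \left(-4215\right) = 4021110$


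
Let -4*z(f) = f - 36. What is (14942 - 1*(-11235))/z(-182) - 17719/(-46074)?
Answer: 2414089567/5022066 ≈ 480.70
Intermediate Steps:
z(f) = 9 - f/4 (z(f) = -(f - 36)/4 = -(-36 + f)/4 = 9 - f/4)
(14942 - 1*(-11235))/z(-182) - 17719/(-46074) = (14942 - 1*(-11235))/(9 - 1/4*(-182)) - 17719/(-46074) = (14942 + 11235)/(9 + 91/2) - 17719*(-1/46074) = 26177/(109/2) + 17719/46074 = 26177*(2/109) + 17719/46074 = 52354/109 + 17719/46074 = 2414089567/5022066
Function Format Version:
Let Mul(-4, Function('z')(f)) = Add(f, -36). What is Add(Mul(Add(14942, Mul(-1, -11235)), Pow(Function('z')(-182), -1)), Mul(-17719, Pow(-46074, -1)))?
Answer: Rational(2414089567, 5022066) ≈ 480.70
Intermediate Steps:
Function('z')(f) = Add(9, Mul(Rational(-1, 4), f)) (Function('z')(f) = Mul(Rational(-1, 4), Add(f, -36)) = Mul(Rational(-1, 4), Add(-36, f)) = Add(9, Mul(Rational(-1, 4), f)))
Add(Mul(Add(14942, Mul(-1, -11235)), Pow(Function('z')(-182), -1)), Mul(-17719, Pow(-46074, -1))) = Add(Mul(Add(14942, Mul(-1, -11235)), Pow(Add(9, Mul(Rational(-1, 4), -182)), -1)), Mul(-17719, Pow(-46074, -1))) = Add(Mul(Add(14942, 11235), Pow(Add(9, Rational(91, 2)), -1)), Mul(-17719, Rational(-1, 46074))) = Add(Mul(26177, Pow(Rational(109, 2), -1)), Rational(17719, 46074)) = Add(Mul(26177, Rational(2, 109)), Rational(17719, 46074)) = Add(Rational(52354, 109), Rational(17719, 46074)) = Rational(2414089567, 5022066)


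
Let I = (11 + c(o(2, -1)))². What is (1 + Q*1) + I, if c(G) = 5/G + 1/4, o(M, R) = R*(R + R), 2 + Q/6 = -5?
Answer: 2369/16 ≈ 148.06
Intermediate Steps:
Q = -42 (Q = -12 + 6*(-5) = -12 - 30 = -42)
o(M, R) = 2*R² (o(M, R) = R*(2*R) = 2*R²)
c(G) = ¼ + 5/G (c(G) = 5/G + 1*(¼) = 5/G + ¼ = ¼ + 5/G)
I = 3025/16 (I = (11 + (20 + 2*(-1)²)/(4*((2*(-1)²))))² = (11 + (20 + 2*1)/(4*((2*1))))² = (11 + (¼)*(20 + 2)/2)² = (11 + (¼)*(½)*22)² = (11 + 11/4)² = (55/4)² = 3025/16 ≈ 189.06)
(1 + Q*1) + I = (1 - 42*1) + 3025/16 = (1 - 42) + 3025/16 = -41 + 3025/16 = 2369/16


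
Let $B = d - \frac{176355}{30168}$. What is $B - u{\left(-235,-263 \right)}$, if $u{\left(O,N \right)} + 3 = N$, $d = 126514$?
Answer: $\frac{424946965}{3352} \approx 1.2677 \cdot 10^{5}$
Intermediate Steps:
$u{\left(O,N \right)} = -3 + N$
$B = \frac{424055333}{3352}$ ($B = 126514 - \frac{176355}{30168} = 126514 - 176355 \cdot \frac{1}{30168} = 126514 - \frac{19595}{3352} = \frac{424055333}{3352} \approx 1.2651 \cdot 10^{5}$)
$B - u{\left(-235,-263 \right)} = \frac{424055333}{3352} - \left(-3 - 263\right) = \frac{424055333}{3352} - -266 = \frac{424055333}{3352} + 266 = \frac{424946965}{3352}$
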